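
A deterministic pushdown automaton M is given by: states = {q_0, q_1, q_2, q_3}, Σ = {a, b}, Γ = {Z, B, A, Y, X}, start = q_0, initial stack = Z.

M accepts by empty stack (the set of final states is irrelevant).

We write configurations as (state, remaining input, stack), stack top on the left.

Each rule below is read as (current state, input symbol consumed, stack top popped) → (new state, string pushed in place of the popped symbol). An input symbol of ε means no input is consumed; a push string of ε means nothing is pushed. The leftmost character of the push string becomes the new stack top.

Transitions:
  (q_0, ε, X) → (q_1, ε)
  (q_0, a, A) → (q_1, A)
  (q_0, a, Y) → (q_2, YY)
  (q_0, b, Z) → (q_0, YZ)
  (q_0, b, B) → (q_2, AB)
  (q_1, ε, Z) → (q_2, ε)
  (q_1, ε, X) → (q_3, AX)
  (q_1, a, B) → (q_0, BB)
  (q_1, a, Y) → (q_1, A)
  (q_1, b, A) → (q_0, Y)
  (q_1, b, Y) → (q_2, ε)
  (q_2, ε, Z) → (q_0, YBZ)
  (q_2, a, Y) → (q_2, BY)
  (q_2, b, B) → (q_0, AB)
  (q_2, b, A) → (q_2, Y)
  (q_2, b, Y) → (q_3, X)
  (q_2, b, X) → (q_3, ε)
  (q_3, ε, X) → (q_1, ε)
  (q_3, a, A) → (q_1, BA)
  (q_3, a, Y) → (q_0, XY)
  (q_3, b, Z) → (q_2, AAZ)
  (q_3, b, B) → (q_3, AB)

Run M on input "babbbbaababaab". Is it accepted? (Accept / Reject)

(q_0, babbbbaababaab, Z)
  read b, top Z: go to q_0, push YZ → (q_0, abbbbaababaab, YZ)
  read a, top Y: go to q_2, push YY → (q_2, bbbbaababaab, YYZ)
  read b, top Y: go to q_3, push X → (q_3, bbbaababaab, XYZ)
  ε-move, top X: go to q_1, push ε → (q_1, bbbaababaab, YZ)
  read b, top Y: go to q_2, push ε → (q_2, bbaababaab, Z)
  ε-move, top Z: go to q_0, push YBZ → (q_0, bbaababaab, YBZ)
No transition applies at (q_0, bbaababaab, YBZ); input not fully consumed.

Reject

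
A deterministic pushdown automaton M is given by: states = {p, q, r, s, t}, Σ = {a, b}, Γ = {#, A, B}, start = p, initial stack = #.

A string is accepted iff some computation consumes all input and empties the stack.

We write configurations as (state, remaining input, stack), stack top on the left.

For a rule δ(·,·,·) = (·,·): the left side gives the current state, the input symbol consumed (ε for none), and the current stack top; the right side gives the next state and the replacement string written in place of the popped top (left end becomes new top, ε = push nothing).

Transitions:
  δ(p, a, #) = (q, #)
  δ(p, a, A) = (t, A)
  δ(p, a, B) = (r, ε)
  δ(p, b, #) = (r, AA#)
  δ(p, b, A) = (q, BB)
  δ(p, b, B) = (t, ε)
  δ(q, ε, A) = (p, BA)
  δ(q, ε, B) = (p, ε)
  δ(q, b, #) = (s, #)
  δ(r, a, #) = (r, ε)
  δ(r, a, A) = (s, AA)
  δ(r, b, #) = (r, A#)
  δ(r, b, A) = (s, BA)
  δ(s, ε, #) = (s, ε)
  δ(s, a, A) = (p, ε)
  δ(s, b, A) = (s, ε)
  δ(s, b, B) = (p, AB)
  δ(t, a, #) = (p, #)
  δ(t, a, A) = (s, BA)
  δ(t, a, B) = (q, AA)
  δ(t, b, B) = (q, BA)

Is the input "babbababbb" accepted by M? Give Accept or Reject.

(p, babbababbb, #) ⊢ (r, abbababbb, AA#) ⊢ (s, bbababbb, AAA#) ⊢ (s, bababbb, AA#) ⊢ (s, ababbb, A#) ⊢ (p, babbb, #) ⊢ (r, abbb, AA#) ⊢ (s, bbb, AAA#) ⊢ (s, bb, AA#) ⊢ (s, b, A#) ⊢ (s, ε, #) ⊢ (s, ε, ε)
All input consumed and the stack is empty.

Accept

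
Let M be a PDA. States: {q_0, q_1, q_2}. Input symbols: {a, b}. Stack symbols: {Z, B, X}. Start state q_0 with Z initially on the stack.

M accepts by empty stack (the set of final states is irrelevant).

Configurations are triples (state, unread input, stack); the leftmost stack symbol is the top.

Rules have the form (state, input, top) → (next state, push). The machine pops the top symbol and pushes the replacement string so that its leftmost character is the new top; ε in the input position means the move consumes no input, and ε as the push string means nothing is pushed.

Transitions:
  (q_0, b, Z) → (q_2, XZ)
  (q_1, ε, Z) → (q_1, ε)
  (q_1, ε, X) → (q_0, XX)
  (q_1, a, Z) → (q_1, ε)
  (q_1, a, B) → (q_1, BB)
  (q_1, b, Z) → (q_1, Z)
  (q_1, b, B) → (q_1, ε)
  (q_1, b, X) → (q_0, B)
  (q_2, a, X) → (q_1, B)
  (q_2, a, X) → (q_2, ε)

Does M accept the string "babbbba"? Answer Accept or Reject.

One accepting computation: (q_0, babbbba, Z) ⊢ (q_2, abbbba, XZ) ⊢ (q_1, bbbba, BZ) ⊢ (q_1, bbba, Z) ⊢ (q_1, bba, Z) ⊢ (q_1, ba, Z) ⊢ (q_1, a, Z) ⊢ (q_1, ε, ε)
All input consumed and the stack is empty.

Accept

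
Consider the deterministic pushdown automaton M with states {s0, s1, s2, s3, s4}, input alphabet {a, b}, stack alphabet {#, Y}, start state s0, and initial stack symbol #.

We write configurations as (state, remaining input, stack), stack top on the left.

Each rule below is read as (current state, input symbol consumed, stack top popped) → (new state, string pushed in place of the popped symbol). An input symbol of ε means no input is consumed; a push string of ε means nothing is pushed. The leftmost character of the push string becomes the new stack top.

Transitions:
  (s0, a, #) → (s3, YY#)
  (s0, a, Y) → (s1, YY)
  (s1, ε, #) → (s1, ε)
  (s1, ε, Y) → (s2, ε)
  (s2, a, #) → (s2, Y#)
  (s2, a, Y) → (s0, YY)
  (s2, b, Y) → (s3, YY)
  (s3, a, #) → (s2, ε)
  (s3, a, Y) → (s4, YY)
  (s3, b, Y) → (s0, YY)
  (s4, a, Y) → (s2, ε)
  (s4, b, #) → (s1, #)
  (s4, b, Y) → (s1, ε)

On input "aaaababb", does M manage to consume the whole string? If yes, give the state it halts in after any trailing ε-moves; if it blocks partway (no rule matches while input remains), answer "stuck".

(s0, aaaababb, #)
  read a, top #: go to s3, push YY# → (s3, aaababb, YY#)
  read a, top Y: go to s4, push YY → (s4, aababb, YYY#)
  read a, top Y: go to s2, push ε → (s2, ababb, YY#)
  read a, top Y: go to s0, push YY → (s0, babb, YYY#)
No transition for (s0, b, top Y); M blocks with input babb remaining.

stuck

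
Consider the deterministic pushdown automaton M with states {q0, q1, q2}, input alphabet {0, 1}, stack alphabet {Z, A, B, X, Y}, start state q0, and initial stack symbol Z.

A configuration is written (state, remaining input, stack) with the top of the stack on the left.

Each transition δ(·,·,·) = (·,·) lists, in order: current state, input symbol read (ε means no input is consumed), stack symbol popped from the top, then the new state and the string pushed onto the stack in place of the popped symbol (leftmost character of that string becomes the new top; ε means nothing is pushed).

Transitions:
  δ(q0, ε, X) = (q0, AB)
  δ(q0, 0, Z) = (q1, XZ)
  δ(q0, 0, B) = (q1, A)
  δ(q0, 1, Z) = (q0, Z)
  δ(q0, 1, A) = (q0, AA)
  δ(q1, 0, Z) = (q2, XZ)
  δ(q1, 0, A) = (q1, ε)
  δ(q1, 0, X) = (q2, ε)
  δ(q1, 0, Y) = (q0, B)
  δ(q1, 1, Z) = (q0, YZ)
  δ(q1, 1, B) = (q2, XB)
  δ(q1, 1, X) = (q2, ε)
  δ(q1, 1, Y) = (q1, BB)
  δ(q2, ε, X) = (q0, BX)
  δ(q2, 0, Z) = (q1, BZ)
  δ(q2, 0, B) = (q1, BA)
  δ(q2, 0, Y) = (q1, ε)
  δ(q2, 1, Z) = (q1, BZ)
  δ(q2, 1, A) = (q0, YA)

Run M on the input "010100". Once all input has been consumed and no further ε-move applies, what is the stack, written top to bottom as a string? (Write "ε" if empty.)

XBZ

(q0, 010100, Z) ⊢ (q1, 10100, XZ) ⊢ (q2, 0100, Z) ⊢ (q1, 100, BZ) ⊢ (q2, 00, XBZ) ⊢ (q0, 00, BXBZ) ⊢ (q1, 0, AXBZ) ⊢ (q1, ε, XBZ)
All input consumed in state q1 with stack XBZ.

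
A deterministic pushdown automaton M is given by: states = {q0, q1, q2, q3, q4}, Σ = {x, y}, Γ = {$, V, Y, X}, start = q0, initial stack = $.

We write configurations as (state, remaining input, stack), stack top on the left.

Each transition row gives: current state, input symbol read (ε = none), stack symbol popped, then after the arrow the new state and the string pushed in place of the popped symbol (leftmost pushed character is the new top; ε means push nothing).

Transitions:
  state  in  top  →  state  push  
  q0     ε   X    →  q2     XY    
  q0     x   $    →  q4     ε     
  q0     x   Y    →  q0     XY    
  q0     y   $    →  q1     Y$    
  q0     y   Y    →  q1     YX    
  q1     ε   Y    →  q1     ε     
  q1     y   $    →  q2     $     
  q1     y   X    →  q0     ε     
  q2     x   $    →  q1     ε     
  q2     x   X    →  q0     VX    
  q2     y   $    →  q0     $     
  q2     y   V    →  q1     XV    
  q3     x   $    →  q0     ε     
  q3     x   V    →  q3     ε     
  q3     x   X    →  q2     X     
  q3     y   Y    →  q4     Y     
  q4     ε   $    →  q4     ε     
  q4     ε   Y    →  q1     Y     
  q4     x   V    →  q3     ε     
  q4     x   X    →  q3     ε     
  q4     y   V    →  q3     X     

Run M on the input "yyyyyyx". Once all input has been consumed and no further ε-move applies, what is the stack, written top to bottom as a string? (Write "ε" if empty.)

(q0, yyyyyyx, $)
  read y, top $: go to q1, push Y$ → (q1, yyyyyx, Y$)
  ε-move, top Y: go to q1, push ε → (q1, yyyyyx, $)
  read y, top $: go to q2, push $ → (q2, yyyyx, $)
  read y, top $: go to q0, push $ → (q0, yyyx, $)
  read y, top $: go to q1, push Y$ → (q1, yyx, Y$)
  ε-move, top Y: go to q1, push ε → (q1, yyx, $)
  read y, top $: go to q2, push $ → (q2, yx, $)
  read y, top $: go to q0, push $ → (q0, x, $)
  read x, top $: go to q4, push ε → (q4, ε, ε)
All input consumed in state q4 with stack ε.

ε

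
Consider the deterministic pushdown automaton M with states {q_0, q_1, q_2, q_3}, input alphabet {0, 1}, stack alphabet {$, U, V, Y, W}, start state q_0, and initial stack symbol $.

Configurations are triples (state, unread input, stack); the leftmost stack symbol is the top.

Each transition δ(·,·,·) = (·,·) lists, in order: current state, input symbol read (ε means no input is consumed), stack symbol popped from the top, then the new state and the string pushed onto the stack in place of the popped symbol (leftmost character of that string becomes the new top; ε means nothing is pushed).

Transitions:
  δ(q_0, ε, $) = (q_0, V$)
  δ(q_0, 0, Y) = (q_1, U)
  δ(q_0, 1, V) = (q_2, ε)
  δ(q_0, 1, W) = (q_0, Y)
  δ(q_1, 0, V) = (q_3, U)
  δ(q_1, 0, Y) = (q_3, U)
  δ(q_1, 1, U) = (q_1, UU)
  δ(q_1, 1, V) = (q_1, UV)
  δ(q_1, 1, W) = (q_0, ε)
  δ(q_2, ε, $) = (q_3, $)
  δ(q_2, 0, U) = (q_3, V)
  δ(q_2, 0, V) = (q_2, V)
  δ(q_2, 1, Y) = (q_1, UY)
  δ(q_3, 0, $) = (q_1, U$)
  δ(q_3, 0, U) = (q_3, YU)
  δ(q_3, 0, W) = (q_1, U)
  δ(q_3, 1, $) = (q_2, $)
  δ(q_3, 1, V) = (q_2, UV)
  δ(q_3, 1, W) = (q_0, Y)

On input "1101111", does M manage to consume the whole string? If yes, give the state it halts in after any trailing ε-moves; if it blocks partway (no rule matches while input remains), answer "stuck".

q_1

(q_0, 1101111, $) ⊢ (q_0, 1101111, V$) ⊢ (q_2, 101111, $) ⊢ (q_3, 101111, $) ⊢ (q_2, 01111, $) ⊢ (q_3, 01111, $) ⊢ (q_1, 1111, U$) ⊢ (q_1, 111, UU$) ⊢ (q_1, 11, UUU$) ⊢ (q_1, 1, UUUU$) ⊢ (q_1, ε, UUUUU$)
All input consumed; M is in state q_1.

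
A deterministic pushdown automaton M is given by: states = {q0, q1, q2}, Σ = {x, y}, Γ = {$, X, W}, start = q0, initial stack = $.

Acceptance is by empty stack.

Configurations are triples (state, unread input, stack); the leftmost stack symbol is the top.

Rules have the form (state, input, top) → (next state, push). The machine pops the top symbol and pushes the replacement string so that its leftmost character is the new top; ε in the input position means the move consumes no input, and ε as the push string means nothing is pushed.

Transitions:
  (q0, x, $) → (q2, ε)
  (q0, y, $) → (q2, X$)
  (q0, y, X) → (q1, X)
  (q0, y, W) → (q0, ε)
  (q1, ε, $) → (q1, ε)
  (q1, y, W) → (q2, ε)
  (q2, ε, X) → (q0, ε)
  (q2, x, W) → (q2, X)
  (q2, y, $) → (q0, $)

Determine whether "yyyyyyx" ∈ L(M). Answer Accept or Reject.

(q0, yyyyyyx, $) ⊢ (q2, yyyyyx, X$) ⊢ (q0, yyyyyx, $) ⊢ (q2, yyyyx, X$) ⊢ (q0, yyyyx, $) ⊢ (q2, yyyx, X$) ⊢ (q0, yyyx, $) ⊢ (q2, yyx, X$) ⊢ (q0, yyx, $) ⊢ (q2, yx, X$) ⊢ (q0, yx, $) ⊢ (q2, x, X$) ⊢ (q0, x, $) ⊢ (q2, ε, ε)
All input consumed and the stack is empty.

Accept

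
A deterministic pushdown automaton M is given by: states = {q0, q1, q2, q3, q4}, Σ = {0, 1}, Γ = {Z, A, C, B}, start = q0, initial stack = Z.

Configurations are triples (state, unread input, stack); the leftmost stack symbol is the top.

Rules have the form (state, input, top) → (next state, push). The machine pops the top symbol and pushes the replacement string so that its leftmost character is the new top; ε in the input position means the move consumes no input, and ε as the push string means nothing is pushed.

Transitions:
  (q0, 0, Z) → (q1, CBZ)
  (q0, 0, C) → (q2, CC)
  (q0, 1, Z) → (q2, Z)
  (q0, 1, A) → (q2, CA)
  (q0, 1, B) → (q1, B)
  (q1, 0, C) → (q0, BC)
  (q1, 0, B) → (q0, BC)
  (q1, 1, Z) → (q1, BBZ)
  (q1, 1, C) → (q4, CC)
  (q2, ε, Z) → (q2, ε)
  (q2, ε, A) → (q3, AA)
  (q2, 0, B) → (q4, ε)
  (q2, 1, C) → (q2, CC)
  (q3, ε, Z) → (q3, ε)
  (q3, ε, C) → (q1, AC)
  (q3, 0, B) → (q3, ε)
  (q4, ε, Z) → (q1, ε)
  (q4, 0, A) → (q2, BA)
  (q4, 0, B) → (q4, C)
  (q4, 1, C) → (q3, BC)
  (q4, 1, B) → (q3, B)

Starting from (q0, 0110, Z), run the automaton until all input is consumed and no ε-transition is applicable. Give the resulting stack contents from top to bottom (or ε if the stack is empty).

ACCBZ

(q0, 0110, Z)
  read 0, top Z: go to q1, push CBZ → (q1, 110, CBZ)
  read 1, top C: go to q4, push CC → (q4, 10, CCBZ)
  read 1, top C: go to q3, push BC → (q3, 0, BCCBZ)
  read 0, top B: go to q3, push ε → (q3, ε, CCBZ)
  ε-move, top C: go to q1, push AC → (q1, ε, ACCBZ)
All input consumed in state q1 with stack ACCBZ.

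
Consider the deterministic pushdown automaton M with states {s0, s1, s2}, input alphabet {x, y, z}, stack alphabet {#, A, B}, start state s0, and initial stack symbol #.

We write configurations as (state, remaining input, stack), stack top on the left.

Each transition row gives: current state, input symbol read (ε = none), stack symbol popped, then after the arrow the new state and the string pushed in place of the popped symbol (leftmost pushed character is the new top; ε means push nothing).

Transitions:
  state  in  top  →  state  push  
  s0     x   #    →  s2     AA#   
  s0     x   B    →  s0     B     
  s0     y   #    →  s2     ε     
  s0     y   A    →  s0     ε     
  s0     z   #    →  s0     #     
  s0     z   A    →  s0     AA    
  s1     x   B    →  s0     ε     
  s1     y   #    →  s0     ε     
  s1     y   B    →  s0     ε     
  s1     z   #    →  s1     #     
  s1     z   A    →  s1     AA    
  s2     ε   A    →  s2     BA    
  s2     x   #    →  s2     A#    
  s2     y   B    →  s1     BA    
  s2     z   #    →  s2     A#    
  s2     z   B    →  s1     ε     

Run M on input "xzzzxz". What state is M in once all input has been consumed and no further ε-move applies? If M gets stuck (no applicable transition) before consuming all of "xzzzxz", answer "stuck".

(s0, xzzzxz, #)
  read x, top #: go to s2, push AA# → (s2, zzzxz, AA#)
  ε-move, top A: go to s2, push BA → (s2, zzzxz, BAA#)
  read z, top B: go to s1, push ε → (s1, zzxz, AA#)
  read z, top A: go to s1, push AA → (s1, zxz, AAA#)
  read z, top A: go to s1, push AA → (s1, xz, AAAA#)
No transition for (s1, x, top A); M blocks with input xz remaining.

stuck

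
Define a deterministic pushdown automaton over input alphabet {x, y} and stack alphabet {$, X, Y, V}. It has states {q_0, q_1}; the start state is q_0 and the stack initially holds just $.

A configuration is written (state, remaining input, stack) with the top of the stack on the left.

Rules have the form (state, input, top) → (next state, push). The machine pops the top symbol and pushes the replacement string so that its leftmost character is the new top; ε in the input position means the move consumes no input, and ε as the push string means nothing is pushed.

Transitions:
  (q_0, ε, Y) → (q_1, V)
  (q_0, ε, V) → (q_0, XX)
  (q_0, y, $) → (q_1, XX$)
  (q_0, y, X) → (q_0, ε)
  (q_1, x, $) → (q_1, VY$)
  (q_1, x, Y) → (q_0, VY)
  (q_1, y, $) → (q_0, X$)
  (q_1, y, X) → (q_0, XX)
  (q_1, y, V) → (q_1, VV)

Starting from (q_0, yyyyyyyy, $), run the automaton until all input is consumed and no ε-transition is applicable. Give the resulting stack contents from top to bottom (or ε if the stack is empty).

XX$

(q_0, yyyyyyyy, $)
  read y, top $: go to q_1, push XX$ → (q_1, yyyyyyy, XX$)
  read y, top X: go to q_0, push XX → (q_0, yyyyyy, XXX$)
  read y, top X: go to q_0, push ε → (q_0, yyyyy, XX$)
  read y, top X: go to q_0, push ε → (q_0, yyyy, X$)
  read y, top X: go to q_0, push ε → (q_0, yyy, $)
  read y, top $: go to q_1, push XX$ → (q_1, yy, XX$)
  read y, top X: go to q_0, push XX → (q_0, y, XXX$)
  read y, top X: go to q_0, push ε → (q_0, ε, XX$)
All input consumed in state q_0 with stack XX$.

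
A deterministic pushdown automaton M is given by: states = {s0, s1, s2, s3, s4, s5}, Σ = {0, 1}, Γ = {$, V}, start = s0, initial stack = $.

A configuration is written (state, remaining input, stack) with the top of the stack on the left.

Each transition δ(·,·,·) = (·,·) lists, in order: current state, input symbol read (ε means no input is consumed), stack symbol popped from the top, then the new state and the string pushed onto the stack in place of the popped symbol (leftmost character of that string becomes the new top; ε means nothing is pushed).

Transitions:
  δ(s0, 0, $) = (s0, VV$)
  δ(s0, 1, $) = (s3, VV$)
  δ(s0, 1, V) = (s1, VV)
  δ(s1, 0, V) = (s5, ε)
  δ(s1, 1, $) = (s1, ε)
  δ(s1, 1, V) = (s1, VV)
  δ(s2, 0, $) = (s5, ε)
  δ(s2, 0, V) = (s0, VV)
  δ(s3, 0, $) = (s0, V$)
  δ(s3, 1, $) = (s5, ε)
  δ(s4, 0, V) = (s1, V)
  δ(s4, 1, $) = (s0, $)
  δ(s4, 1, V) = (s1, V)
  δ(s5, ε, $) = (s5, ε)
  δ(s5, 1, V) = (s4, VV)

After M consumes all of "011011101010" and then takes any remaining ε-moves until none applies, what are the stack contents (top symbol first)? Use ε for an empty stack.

VVVVV$

(s0, 011011101010, $)
  read 0, top $: go to s0, push VV$ → (s0, 11011101010, VV$)
  read 1, top V: go to s1, push VV → (s1, 1011101010, VVV$)
  read 1, top V: go to s1, push VV → (s1, 011101010, VVVV$)
  read 0, top V: go to s5, push ε → (s5, 11101010, VVV$)
  read 1, top V: go to s4, push VV → (s4, 1101010, VVVV$)
  read 1, top V: go to s1, push V → (s1, 101010, VVVV$)
  read 1, top V: go to s1, push VV → (s1, 01010, VVVVV$)
  read 0, top V: go to s5, push ε → (s5, 1010, VVVV$)
  read 1, top V: go to s4, push VV → (s4, 010, VVVVV$)
  read 0, top V: go to s1, push V → (s1, 10, VVVVV$)
  read 1, top V: go to s1, push VV → (s1, 0, VVVVVV$)
  read 0, top V: go to s5, push ε → (s5, ε, VVVVV$)
All input consumed in state s5 with stack VVVVV$.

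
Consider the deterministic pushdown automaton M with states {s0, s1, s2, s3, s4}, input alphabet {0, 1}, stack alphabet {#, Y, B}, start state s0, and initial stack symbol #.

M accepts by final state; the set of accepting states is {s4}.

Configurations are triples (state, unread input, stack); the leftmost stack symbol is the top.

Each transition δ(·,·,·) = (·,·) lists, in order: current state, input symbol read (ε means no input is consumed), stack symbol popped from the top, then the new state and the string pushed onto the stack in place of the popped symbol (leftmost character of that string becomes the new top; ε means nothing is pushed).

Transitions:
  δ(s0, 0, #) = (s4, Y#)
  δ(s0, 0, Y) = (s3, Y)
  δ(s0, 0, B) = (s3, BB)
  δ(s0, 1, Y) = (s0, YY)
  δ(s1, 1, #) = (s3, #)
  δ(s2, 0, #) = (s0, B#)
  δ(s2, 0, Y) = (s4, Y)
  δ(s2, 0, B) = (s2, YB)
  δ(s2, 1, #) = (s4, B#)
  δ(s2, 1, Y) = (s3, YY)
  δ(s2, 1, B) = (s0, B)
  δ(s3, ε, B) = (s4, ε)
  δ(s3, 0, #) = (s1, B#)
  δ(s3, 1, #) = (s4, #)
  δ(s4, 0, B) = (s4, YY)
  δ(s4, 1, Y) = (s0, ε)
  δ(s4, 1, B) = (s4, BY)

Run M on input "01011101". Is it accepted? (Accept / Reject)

(s0, 01011101, #) ⊢ (s4, 1011101, Y#) ⊢ (s0, 011101, #) ⊢ (s4, 11101, Y#) ⊢ (s0, 1101, #)
No transition applies at (s0, 1101, #); input not fully consumed.

Reject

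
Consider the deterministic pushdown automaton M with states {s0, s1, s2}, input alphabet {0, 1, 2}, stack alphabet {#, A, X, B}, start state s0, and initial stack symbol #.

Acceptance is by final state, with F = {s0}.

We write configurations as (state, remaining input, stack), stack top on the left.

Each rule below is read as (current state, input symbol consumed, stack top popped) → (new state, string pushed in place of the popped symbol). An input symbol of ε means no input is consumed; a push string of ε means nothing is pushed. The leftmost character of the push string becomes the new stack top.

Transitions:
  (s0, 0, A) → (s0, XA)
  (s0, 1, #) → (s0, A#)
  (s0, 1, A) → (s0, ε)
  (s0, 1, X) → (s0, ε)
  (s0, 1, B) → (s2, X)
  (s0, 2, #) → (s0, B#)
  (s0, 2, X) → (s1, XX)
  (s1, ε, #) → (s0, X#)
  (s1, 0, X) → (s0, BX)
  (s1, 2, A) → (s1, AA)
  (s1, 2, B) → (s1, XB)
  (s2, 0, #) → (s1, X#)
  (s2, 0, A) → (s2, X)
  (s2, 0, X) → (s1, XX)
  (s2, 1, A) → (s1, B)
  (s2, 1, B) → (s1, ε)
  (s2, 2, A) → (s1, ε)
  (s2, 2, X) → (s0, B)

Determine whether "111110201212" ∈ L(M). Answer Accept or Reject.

Accept

(s0, 111110201212, #)
  read 1, top #: go to s0, push A# → (s0, 11110201212, A#)
  read 1, top A: go to s0, push ε → (s0, 1110201212, #)
  read 1, top #: go to s0, push A# → (s0, 110201212, A#)
  read 1, top A: go to s0, push ε → (s0, 10201212, #)
  read 1, top #: go to s0, push A# → (s0, 0201212, A#)
  read 0, top A: go to s0, push XA → (s0, 201212, XA#)
  read 2, top X: go to s1, push XX → (s1, 01212, XXA#)
  read 0, top X: go to s0, push BX → (s0, 1212, BXXA#)
  read 1, top B: go to s2, push X → (s2, 212, XXXA#)
  read 2, top X: go to s0, push B → (s0, 12, BXXA#)
  read 1, top B: go to s2, push X → (s2, 2, XXXA#)
  read 2, top X: go to s0, push B → (s0, ε, BXXA#)
All input consumed; state s0 ∈ F.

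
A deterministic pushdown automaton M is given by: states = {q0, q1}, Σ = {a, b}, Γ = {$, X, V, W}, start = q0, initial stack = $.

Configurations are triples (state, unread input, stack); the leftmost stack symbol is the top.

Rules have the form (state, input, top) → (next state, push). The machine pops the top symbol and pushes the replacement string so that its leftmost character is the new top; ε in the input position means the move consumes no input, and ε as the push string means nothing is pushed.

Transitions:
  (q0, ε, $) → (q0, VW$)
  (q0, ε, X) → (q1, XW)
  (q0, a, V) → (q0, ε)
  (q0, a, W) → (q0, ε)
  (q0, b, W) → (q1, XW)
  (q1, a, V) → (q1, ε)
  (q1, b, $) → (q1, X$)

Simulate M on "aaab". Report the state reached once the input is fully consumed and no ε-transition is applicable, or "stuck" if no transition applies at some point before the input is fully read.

q1

(q0, aaab, $)
  ε-move, top $: go to q0, push VW$ → (q0, aaab, VW$)
  read a, top V: go to q0, push ε → (q0, aab, W$)
  read a, top W: go to q0, push ε → (q0, ab, $)
  ε-move, top $: go to q0, push VW$ → (q0, ab, VW$)
  read a, top V: go to q0, push ε → (q0, b, W$)
  read b, top W: go to q1, push XW → (q1, ε, XW$)
All input consumed; M is in state q1.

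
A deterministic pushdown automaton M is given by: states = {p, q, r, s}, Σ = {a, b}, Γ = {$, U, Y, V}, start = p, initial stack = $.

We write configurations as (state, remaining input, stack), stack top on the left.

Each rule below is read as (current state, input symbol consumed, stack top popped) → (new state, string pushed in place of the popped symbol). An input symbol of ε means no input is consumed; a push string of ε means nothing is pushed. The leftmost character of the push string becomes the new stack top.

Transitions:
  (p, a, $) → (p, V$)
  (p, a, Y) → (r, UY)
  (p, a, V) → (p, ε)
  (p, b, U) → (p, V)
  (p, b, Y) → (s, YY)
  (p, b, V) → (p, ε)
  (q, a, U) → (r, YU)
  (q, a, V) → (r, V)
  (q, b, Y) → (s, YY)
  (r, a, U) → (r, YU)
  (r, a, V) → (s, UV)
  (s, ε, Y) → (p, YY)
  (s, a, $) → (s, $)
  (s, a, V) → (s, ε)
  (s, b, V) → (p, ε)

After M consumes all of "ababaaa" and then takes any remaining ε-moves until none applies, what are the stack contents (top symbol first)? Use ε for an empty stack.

(p, ababaaa, $)
  read a, top $: go to p, push V$ → (p, babaaa, V$)
  read b, top V: go to p, push ε → (p, abaaa, $)
  read a, top $: go to p, push V$ → (p, baaa, V$)
  read b, top V: go to p, push ε → (p, aaa, $)
  read a, top $: go to p, push V$ → (p, aa, V$)
  read a, top V: go to p, push ε → (p, a, $)
  read a, top $: go to p, push V$ → (p, ε, V$)
All input consumed in state p with stack V$.

V$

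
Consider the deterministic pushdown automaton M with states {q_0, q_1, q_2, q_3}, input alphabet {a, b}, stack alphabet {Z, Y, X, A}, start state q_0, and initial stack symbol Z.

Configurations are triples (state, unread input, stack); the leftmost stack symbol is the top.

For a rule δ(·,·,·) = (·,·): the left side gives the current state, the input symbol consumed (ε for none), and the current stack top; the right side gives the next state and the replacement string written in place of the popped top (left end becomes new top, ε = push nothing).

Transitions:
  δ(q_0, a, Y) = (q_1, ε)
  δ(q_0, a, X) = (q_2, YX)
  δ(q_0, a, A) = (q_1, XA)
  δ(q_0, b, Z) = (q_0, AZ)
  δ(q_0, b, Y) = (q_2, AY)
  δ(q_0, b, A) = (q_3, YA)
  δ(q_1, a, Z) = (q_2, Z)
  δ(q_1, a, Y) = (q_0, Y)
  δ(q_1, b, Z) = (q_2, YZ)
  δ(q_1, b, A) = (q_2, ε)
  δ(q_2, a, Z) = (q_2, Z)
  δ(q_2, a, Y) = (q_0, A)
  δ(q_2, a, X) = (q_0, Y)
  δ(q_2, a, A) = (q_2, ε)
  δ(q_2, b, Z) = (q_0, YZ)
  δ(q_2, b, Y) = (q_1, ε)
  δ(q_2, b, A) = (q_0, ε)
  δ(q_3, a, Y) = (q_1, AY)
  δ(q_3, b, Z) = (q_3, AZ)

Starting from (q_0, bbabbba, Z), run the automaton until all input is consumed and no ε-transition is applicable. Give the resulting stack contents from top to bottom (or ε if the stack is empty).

Z

(q_0, bbabbba, Z)
  read b, top Z: go to q_0, push AZ → (q_0, babbba, AZ)
  read b, top A: go to q_3, push YA → (q_3, abbba, YAZ)
  read a, top Y: go to q_1, push AY → (q_1, bbba, AYAZ)
  read b, top A: go to q_2, push ε → (q_2, bba, YAZ)
  read b, top Y: go to q_1, push ε → (q_1, ba, AZ)
  read b, top A: go to q_2, push ε → (q_2, a, Z)
  read a, top Z: go to q_2, push Z → (q_2, ε, Z)
All input consumed in state q_2 with stack Z.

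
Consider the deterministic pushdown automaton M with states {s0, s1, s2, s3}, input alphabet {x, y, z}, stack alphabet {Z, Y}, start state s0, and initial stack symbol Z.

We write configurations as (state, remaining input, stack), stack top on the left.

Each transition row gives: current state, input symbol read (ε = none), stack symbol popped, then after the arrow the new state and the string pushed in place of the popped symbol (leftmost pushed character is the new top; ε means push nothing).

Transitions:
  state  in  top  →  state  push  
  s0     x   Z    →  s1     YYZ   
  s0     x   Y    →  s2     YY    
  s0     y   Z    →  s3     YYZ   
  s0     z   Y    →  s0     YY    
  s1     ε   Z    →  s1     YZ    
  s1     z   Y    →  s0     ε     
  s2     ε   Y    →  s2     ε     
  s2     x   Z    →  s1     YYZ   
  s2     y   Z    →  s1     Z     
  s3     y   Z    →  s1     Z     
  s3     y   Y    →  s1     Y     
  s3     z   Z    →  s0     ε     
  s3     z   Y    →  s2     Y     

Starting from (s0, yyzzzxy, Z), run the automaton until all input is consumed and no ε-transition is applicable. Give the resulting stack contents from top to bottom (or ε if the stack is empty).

(s0, yyzzzxy, Z)
  read y, top Z: go to s3, push YYZ → (s3, yzzzxy, YYZ)
  read y, top Y: go to s1, push Y → (s1, zzzxy, YYZ)
  read z, top Y: go to s0, push ε → (s0, zzxy, YZ)
  read z, top Y: go to s0, push YY → (s0, zxy, YYZ)
  read z, top Y: go to s0, push YY → (s0, xy, YYYZ)
  read x, top Y: go to s2, push YY → (s2, y, YYYYZ)
  ε-move, top Y: go to s2, push ε → (s2, y, YYYZ)
  ε-move, top Y: go to s2, push ε → (s2, y, YYZ)
  ε-move, top Y: go to s2, push ε → (s2, y, YZ)
  ε-move, top Y: go to s2, push ε → (s2, y, Z)
  read y, top Z: go to s1, push Z → (s1, ε, Z)
  ε-move, top Z: go to s1, push YZ → (s1, ε, YZ)
All input consumed in state s1 with stack YZ.

YZ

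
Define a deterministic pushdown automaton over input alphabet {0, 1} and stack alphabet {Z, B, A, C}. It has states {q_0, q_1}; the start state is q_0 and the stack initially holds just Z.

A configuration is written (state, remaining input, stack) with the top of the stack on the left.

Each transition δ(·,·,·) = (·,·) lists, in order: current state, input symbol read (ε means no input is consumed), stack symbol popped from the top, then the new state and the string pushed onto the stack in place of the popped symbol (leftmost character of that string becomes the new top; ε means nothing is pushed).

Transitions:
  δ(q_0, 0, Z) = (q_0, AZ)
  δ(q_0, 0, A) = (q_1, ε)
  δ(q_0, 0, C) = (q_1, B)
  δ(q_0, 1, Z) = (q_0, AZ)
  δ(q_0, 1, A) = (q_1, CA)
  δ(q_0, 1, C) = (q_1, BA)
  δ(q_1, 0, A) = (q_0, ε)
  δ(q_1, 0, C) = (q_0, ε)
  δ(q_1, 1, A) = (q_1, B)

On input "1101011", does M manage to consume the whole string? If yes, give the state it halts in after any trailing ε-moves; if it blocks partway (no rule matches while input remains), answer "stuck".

stuck

(q_0, 1101011, Z)
  read 1, top Z: go to q_0, push AZ → (q_0, 101011, AZ)
  read 1, top A: go to q_1, push CA → (q_1, 01011, CAZ)
  read 0, top C: go to q_0, push ε → (q_0, 1011, AZ)
  read 1, top A: go to q_1, push CA → (q_1, 011, CAZ)
  read 0, top C: go to q_0, push ε → (q_0, 11, AZ)
  read 1, top A: go to q_1, push CA → (q_1, 1, CAZ)
No transition for (q_1, 1, top C); M blocks with input 1 remaining.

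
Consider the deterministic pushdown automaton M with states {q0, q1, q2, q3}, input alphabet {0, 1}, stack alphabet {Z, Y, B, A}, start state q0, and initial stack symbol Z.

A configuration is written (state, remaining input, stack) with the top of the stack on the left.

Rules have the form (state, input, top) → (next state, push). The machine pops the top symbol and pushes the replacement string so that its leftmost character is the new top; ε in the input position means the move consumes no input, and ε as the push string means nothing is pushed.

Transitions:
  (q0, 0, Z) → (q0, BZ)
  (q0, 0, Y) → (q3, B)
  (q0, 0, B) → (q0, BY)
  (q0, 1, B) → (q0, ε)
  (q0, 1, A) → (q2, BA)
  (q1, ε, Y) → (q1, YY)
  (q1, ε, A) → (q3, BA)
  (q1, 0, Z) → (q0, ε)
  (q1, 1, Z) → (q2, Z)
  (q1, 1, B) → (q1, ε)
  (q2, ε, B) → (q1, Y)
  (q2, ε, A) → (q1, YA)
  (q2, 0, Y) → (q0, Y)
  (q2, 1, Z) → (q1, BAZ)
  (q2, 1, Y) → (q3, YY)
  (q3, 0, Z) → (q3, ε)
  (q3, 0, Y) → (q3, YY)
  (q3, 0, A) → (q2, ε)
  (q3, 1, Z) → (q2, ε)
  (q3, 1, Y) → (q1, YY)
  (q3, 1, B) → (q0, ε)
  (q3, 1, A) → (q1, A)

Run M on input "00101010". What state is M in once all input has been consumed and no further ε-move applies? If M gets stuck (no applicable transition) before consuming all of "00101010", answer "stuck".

q0

(q0, 00101010, Z)
  read 0, top Z: go to q0, push BZ → (q0, 0101010, BZ)
  read 0, top B: go to q0, push BY → (q0, 101010, BYZ)
  read 1, top B: go to q0, push ε → (q0, 01010, YZ)
  read 0, top Y: go to q3, push B → (q3, 1010, BZ)
  read 1, top B: go to q0, push ε → (q0, 010, Z)
  read 0, top Z: go to q0, push BZ → (q0, 10, BZ)
  read 1, top B: go to q0, push ε → (q0, 0, Z)
  read 0, top Z: go to q0, push BZ → (q0, ε, BZ)
All input consumed; M is in state q0.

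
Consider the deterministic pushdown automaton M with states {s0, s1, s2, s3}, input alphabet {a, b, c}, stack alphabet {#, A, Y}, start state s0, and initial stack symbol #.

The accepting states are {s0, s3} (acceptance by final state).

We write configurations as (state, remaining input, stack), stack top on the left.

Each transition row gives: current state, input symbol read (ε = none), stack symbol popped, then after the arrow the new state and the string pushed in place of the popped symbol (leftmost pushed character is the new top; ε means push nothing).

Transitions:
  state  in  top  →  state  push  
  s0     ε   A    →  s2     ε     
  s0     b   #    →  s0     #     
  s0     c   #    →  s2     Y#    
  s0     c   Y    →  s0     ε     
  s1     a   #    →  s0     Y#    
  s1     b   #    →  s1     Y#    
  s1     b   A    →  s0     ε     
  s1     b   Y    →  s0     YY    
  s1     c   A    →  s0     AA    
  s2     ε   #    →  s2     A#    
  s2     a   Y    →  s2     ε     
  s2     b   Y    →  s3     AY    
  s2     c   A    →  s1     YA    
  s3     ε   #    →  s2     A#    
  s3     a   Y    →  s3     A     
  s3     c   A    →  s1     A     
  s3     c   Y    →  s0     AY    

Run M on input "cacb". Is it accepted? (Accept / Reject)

(s0, cacb, #)
  read c, top #: go to s2, push Y# → (s2, acb, Y#)
  read a, top Y: go to s2, push ε → (s2, cb, #)
  ε-move, top #: go to s2, push A# → (s2, cb, A#)
  read c, top A: go to s1, push YA → (s1, b, YA#)
  read b, top Y: go to s0, push YY → (s0, ε, YYA#)
All input consumed; state s0 ∈ F.

Accept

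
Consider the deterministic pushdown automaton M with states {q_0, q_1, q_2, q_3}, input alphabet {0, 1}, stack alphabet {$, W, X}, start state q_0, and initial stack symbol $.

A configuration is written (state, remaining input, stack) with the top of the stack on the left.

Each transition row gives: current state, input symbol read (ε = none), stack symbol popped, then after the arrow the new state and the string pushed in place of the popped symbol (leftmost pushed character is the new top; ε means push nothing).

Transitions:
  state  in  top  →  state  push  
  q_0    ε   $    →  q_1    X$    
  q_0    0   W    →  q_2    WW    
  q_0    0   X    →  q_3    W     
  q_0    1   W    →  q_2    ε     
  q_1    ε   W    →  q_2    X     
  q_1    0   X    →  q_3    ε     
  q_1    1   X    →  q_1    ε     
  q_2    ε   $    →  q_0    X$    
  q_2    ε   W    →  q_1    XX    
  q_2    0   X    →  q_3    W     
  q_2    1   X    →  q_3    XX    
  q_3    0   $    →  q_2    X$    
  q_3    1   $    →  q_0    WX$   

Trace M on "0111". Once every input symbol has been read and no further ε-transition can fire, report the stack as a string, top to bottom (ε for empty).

XX$

(q_0, 0111, $)
  ε-move, top $: go to q_1, push X$ → (q_1, 0111, X$)
  read 0, top X: go to q_3, push ε → (q_3, 111, $)
  read 1, top $: go to q_0, push WX$ → (q_0, 11, WX$)
  read 1, top W: go to q_2, push ε → (q_2, 1, X$)
  read 1, top X: go to q_3, push XX → (q_3, ε, XX$)
All input consumed in state q_3 with stack XX$.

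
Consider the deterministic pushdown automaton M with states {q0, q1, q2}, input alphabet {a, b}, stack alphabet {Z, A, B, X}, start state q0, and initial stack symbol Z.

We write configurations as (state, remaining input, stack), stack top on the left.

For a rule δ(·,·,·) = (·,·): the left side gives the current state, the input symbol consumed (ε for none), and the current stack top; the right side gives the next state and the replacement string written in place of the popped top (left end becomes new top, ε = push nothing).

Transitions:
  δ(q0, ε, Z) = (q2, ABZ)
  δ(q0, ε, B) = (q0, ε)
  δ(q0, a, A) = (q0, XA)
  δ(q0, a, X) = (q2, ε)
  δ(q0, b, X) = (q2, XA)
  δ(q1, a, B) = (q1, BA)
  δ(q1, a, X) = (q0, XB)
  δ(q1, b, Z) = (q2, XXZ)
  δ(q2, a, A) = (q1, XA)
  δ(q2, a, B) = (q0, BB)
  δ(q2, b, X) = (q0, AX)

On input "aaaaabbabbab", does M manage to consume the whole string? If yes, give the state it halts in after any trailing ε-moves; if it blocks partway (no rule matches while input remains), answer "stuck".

q2

(q0, aaaaabbabbab, Z)
  ε-move, top Z: go to q2, push ABZ → (q2, aaaaabbabbab, ABZ)
  read a, top A: go to q1, push XA → (q1, aaaabbabbab, XABZ)
  read a, top X: go to q0, push XB → (q0, aaabbabbab, XBABZ)
  read a, top X: go to q2, push ε → (q2, aabbabbab, BABZ)
  read a, top B: go to q0, push BB → (q0, abbabbab, BBABZ)
  ε-move, top B: go to q0, push ε → (q0, abbabbab, BABZ)
  ε-move, top B: go to q0, push ε → (q0, abbabbab, ABZ)
  read a, top A: go to q0, push XA → (q0, bbabbab, XABZ)
  read b, top X: go to q2, push XA → (q2, babbab, XAABZ)
  read b, top X: go to q0, push AX → (q0, abbab, AXAABZ)
  read a, top A: go to q0, push XA → (q0, bbab, XAXAABZ)
  read b, top X: go to q2, push XA → (q2, bab, XAAXAABZ)
  read b, top X: go to q0, push AX → (q0, ab, AXAAXAABZ)
  read a, top A: go to q0, push XA → (q0, b, XAXAAXAABZ)
  read b, top X: go to q2, push XA → (q2, ε, XAAXAAXAABZ)
All input consumed; M is in state q2.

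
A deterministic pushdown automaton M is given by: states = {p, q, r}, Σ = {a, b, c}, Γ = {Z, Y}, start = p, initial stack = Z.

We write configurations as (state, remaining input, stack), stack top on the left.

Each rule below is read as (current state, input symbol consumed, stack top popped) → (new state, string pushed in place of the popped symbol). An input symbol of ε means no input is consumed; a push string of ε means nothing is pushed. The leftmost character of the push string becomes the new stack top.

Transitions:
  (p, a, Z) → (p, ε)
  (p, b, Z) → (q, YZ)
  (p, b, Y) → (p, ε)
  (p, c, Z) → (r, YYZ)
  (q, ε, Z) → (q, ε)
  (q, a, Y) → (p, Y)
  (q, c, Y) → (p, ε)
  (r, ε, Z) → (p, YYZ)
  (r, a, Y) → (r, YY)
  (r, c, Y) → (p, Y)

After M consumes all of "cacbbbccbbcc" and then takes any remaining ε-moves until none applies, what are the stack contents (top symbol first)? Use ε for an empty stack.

YYZ

(p, cacbbbccbbcc, Z)
  read c, top Z: go to r, push YYZ → (r, acbbbccbbcc, YYZ)
  read a, top Y: go to r, push YY → (r, cbbbccbbcc, YYYZ)
  read c, top Y: go to p, push Y → (p, bbbccbbcc, YYYZ)
  read b, top Y: go to p, push ε → (p, bbccbbcc, YYZ)
  read b, top Y: go to p, push ε → (p, bccbbcc, YZ)
  read b, top Y: go to p, push ε → (p, ccbbcc, Z)
  read c, top Z: go to r, push YYZ → (r, cbbcc, YYZ)
  read c, top Y: go to p, push Y → (p, bbcc, YYZ)
  read b, top Y: go to p, push ε → (p, bcc, YZ)
  read b, top Y: go to p, push ε → (p, cc, Z)
  read c, top Z: go to r, push YYZ → (r, c, YYZ)
  read c, top Y: go to p, push Y → (p, ε, YYZ)
All input consumed in state p with stack YYZ.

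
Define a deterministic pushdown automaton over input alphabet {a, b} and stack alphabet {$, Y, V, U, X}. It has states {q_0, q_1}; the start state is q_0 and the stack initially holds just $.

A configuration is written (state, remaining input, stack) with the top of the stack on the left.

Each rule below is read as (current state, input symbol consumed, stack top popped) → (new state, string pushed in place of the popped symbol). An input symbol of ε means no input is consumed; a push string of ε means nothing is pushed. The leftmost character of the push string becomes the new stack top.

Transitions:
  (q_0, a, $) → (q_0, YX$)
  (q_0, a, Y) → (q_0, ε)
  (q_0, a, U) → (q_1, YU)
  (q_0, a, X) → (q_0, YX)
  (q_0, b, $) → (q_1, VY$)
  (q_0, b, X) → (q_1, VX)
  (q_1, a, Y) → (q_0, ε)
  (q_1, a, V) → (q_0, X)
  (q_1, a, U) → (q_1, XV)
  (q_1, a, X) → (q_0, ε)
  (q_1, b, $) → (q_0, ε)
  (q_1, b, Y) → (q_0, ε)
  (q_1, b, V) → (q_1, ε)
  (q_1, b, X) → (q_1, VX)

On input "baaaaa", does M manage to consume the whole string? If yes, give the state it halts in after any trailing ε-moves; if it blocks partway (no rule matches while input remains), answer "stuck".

q_0

(q_0, baaaaa, $)
  read b, top $: go to q_1, push VY$ → (q_1, aaaaa, VY$)
  read a, top V: go to q_0, push X → (q_0, aaaa, XY$)
  read a, top X: go to q_0, push YX → (q_0, aaa, YXY$)
  read a, top Y: go to q_0, push ε → (q_0, aa, XY$)
  read a, top X: go to q_0, push YX → (q_0, a, YXY$)
  read a, top Y: go to q_0, push ε → (q_0, ε, XY$)
All input consumed; M is in state q_0.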